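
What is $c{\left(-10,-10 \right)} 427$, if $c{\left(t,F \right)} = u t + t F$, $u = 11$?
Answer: $-4270$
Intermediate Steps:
$c{\left(t,F \right)} = 11 t + F t$ ($c{\left(t,F \right)} = 11 t + t F = 11 t + F t$)
$c{\left(-10,-10 \right)} 427 = - 10 \left(11 - 10\right) 427 = \left(-10\right) 1 \cdot 427 = \left(-10\right) 427 = -4270$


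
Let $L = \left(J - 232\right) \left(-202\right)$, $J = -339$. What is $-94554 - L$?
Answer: $-209896$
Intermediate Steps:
$L = 115342$ ($L = \left(-339 - 232\right) \left(-202\right) = \left(-571\right) \left(-202\right) = 115342$)
$-94554 - L = -94554 - 115342 = -209896$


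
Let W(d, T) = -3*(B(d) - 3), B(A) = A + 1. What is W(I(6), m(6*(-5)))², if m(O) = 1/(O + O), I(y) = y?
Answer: 144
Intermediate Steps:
B(A) = 1 + A
m(O) = 1/(2*O)
W(d, T) = 6 - 3*d (W(d, T) = -3*((1 + d) - 3) = -3*(-2 + d) = 6 - 3*d)
W(I(6), m(6*(-5)))² = (6 - 3*6)² = (6 - 18)² = (-12)² = 144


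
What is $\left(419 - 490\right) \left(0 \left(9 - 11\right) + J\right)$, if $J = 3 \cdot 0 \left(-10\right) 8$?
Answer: $0$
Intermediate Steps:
$J = 0$ ($J = 0 \left(-10\right) 8 = 0 \cdot 8 = 0$)
$\left(419 - 490\right) \left(0 \left(9 - 11\right) + J\right) = \left(419 - 490\right) \left(0 \left(9 - 11\right) + 0\right) = \left(419 - 490\right) \left(0 \left(-2\right) + 0\right) = - 71 \left(0 + 0\right) = \left(-71\right) 0 = 0$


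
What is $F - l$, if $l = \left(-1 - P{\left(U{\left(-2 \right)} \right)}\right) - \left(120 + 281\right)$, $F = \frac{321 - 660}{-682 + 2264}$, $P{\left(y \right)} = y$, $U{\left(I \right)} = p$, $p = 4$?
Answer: $\frac{5681}{14} \approx 405.79$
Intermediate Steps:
$U{\left(I \right)} = 4$
$F = - \frac{3}{14}$ ($F = - \frac{339}{1582} = \left(-339\right) \frac{1}{1582} = - \frac{3}{14} \approx -0.21429$)
$l = -406$ ($l = \left(-1 - 4\right) - \left(120 + 281\right) = \left(-1 - 4\right) - 401 = -5 - 401 = -406$)
$F - l = - \frac{3}{14} - -406 = - \frac{3}{14} + 406 = \frac{5681}{14}$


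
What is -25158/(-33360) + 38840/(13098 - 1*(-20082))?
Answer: 17753707/9224040 ≈ 1.9247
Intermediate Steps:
-25158/(-33360) + 38840/(13098 - 1*(-20082)) = -25158*(-1/33360) + 38840/(13098 + 20082) = 4193/5560 + 38840/33180 = 4193/5560 + 38840*(1/33180) = 4193/5560 + 1942/1659 = 17753707/9224040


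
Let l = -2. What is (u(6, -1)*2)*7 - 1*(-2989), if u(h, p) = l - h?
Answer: 2877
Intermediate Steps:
u(h, p) = -2 - h
(u(6, -1)*2)*7 - 1*(-2989) = ((-2 - 1*6)*2)*7 - 1*(-2989) = ((-2 - 6)*2)*7 + 2989 = -8*2*7 + 2989 = -16*7 + 2989 = -112 + 2989 = 2877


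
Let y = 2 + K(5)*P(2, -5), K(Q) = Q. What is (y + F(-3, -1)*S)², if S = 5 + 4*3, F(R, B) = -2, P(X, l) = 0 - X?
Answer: 1764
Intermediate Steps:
P(X, l) = -X
y = -8 (y = 2 + 5*(-1*2) = 2 + 5*(-2) = 2 - 10 = -8)
S = 17 (S = 5 + 12 = 17)
(y + F(-3, -1)*S)² = (-8 - 2*17)² = (-8 - 34)² = (-42)² = 1764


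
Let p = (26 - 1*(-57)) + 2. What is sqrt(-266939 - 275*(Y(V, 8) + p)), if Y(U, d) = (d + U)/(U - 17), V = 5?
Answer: I*sqrt(10440579)/6 ≈ 538.53*I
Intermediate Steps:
Y(U, d) = (U + d)/(-17 + U)
p = 85 (p = (26 + 57) + 2 = 83 + 2 = 85)
sqrt(-266939 - 275*(Y(V, 8) + p)) = sqrt(-266939 - 275*((5 + 8)/(-17 + 5) + 85)) = sqrt(-266939 - 275*(13/(-12) + 85)) = sqrt(-266939 - 275*(-1/12*13 + 85)) = sqrt(-266939 - 275*(-13/12 + 85)) = sqrt(-266939 - 275*1007/12) = sqrt(-266939 - 276925/12) = sqrt(-3480193/12) = I*sqrt(10440579)/6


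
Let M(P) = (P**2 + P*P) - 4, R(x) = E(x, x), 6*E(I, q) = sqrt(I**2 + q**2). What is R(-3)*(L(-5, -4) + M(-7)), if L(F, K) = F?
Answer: 89*sqrt(2)/2 ≈ 62.932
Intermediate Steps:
E(I, q) = sqrt(I**2 + q**2)/6
R(x) = sqrt(2)*sqrt(x**2)/6 (R(x) = sqrt(x**2 + x**2)/6 = sqrt(2*x**2)/6 = (sqrt(2)*sqrt(x**2))/6 = sqrt(2)*sqrt(x**2)/6)
M(P) = -4 + 2*P**2 (M(P) = (P**2 + P**2) - 4 = 2*P**2 - 4 = -4 + 2*P**2)
R(-3)*(L(-5, -4) + M(-7)) = (sqrt(2)*sqrt((-3)**2)/6)*(-5 + (-4 + 2*(-7)**2)) = (sqrt(2)*sqrt(9)/6)*(-5 + (-4 + 2*49)) = ((1/6)*sqrt(2)*3)*(-5 + (-4 + 98)) = (sqrt(2)/2)*(-5 + 94) = (sqrt(2)/2)*89 = 89*sqrt(2)/2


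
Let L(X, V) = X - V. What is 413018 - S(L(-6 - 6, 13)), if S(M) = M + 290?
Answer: 412753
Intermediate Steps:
S(M) = 290 + M
413018 - S(L(-6 - 6, 13)) = 413018 - (290 + ((-6 - 6) - 1*13)) = 413018 - (290 + (-12 - 13)) = 413018 - (290 - 25) = 413018 - 1*265 = 413018 - 265 = 412753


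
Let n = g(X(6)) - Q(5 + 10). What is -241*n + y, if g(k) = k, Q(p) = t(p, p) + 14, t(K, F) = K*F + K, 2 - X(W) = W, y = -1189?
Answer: 60989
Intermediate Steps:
X(W) = 2 - W
t(K, F) = K + F*K (t(K, F) = F*K + K = K + F*K)
Q(p) = 14 + p*(1 + p) (Q(p) = p*(1 + p) + 14 = 14 + p*(1 + p))
n = -258 (n = (2 - 1*6) - (14 + (5 + 10)*(1 + (5 + 10))) = (2 - 6) - (14 + 15*(1 + 15)) = -4 - (14 + 15*16) = -4 - (14 + 240) = -4 - 1*254 = -4 - 254 = -258)
-241*n + y = -241*(-258) - 1189 = 62178 - 1189 = 60989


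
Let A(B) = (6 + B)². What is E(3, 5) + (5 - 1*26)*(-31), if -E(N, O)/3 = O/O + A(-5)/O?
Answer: 3237/5 ≈ 647.40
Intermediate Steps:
E(N, O) = -3 - 3/O (E(N, O) = -3*(O/O + (6 - 5)²/O) = -3*(1 + 1²/O) = -3*(1 + 1/O) = -3 - 3/O)
E(3, 5) + (5 - 1*26)*(-31) = (-3 - 3/5) + (5 - 1*26)*(-31) = (-3 - 3*⅕) + (5 - 26)*(-31) = (-3 - ⅗) - 21*(-31) = -18/5 + 651 = 3237/5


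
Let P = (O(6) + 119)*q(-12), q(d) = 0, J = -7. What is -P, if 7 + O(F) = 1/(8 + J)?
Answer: 0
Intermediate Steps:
O(F) = -6 (O(F) = -7 + 1/(8 - 7) = -7 + 1/1 = -7 + 1 = -6)
P = 0 (P = (-6 + 119)*0 = 113*0 = 0)
-P = -1*0 = 0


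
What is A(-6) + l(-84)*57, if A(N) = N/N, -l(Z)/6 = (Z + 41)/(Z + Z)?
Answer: -2423/28 ≈ -86.536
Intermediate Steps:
l(Z) = -3*(41 + Z)/Z (l(Z) = -6*(Z + 41)/(Z + Z) = -6*(41 + Z)/(2*Z) = -6*(41 + Z)*1/(2*Z) = -3*(41 + Z)/Z)
A(N) = 1
A(-6) + l(-84)*57 = 1 + (-3 - 123/(-84))*57 = 1 + (-3 - 123*(-1/84))*57 = 1 + (-3 + 41/28)*57 = 1 - 43/28*57 = 1 - 2451/28 = -2423/28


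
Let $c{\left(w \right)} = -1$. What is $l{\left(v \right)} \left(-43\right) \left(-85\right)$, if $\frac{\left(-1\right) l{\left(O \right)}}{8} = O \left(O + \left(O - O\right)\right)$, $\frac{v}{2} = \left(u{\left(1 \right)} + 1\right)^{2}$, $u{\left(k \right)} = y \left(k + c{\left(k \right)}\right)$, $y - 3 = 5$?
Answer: $-116960$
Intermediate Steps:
$y = 8$ ($y = 3 + 5 = 8$)
$u{\left(k \right)} = -8 + 8 k$ ($u{\left(k \right)} = 8 \left(k - 1\right) = 8 \left(-1 + k\right) = -8 + 8 k$)
$v = 2$ ($v = 2 \left(\left(-8 + 8 \cdot 1\right) + 1\right)^{2} = 2 \left(\left(-8 + 8\right) + 1\right)^{2} = 2 \left(0 + 1\right)^{2} = 2 \cdot 1^{2} = 2 \cdot 1 = 2$)
$l{\left(O \right)} = - 8 O^{2}$ ($l{\left(O \right)} = - 8 O \left(O + \left(O - O\right)\right) = - 8 O \left(O + 0\right) = - 8 O O = - 8 O^{2}$)
$l{\left(v \right)} \left(-43\right) \left(-85\right) = - 8 \cdot 2^{2} \left(-43\right) \left(-85\right) = \left(-8\right) 4 \left(-43\right) \left(-85\right) = \left(-32\right) \left(-43\right) \left(-85\right) = 1376 \left(-85\right) = -116960$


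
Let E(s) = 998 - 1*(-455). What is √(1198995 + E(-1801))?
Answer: 8*√18757 ≈ 1095.7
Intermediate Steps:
E(s) = 1453 (E(s) = 998 + 455 = 1453)
√(1198995 + E(-1801)) = √(1198995 + 1453) = √1200448 = 8*√18757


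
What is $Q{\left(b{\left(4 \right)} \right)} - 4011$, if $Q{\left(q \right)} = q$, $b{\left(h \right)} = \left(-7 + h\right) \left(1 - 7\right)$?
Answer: $-3993$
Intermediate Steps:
$b{\left(h \right)} = 42 - 6 h$ ($b{\left(h \right)} = \left(-7 + h\right) \left(-6\right) = 42 - 6 h$)
$Q{\left(b{\left(4 \right)} \right)} - 4011 = \left(42 - 24\right) - 4011 = 18 - 4011 = -3993$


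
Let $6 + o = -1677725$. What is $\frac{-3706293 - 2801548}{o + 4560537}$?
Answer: $- \frac{6507841}{2882806} \approx -2.2575$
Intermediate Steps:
$o = -1677731$ ($o = -6 - 1677725 = -1677731$)
$\frac{-3706293 - 2801548}{o + 4560537} = \frac{-3706293 - 2801548}{-1677731 + 4560537} = - \frac{6507841}{2882806}$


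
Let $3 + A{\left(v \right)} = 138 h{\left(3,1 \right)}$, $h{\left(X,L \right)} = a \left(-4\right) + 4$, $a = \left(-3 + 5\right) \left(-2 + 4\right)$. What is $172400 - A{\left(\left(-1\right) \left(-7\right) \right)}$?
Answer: $174059$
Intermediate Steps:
$a = 4$ ($a = 2 \cdot 2 = 4$)
$h{\left(X,L \right)} = -12$ ($h{\left(X,L \right)} = 4 \left(-4\right) + 4 = -16 + 4 = -12$)
$A{\left(v \right)} = -1659$ ($A{\left(v \right)} = -3 + 138 \left(-12\right) = -3 - 1656 = -1659$)
$172400 - A{\left(\left(-1\right) \left(-7\right) \right)} = 172400 - -1659 = 172400 + 1659 = 174059$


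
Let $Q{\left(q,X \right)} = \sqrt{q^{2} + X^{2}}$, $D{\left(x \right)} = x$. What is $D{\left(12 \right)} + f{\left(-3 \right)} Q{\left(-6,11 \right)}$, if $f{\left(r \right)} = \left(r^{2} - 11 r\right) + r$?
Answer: $12 + 39 \sqrt{157} \approx 500.67$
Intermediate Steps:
$f{\left(r \right)} = r^{2} - 10 r$
$Q{\left(q,X \right)} = \sqrt{X^{2} + q^{2}}$
$D{\left(12 \right)} + f{\left(-3 \right)} Q{\left(-6,11 \right)} = 12 + - 3 \left(-10 - 3\right) \sqrt{11^{2} + \left(-6\right)^{2}} = 12 + \left(-3\right) \left(-13\right) \sqrt{121 + 36} = 12 + 39 \sqrt{157}$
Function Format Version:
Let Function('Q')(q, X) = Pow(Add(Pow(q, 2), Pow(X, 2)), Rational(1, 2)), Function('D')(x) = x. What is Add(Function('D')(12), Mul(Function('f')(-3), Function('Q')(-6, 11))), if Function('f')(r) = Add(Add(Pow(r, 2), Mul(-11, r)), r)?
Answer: Add(12, Mul(39, Pow(157, Rational(1, 2)))) ≈ 500.67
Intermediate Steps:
Function('f')(r) = Add(Pow(r, 2), Mul(-10, r))
Function('Q')(q, X) = Pow(Add(Pow(X, 2), Pow(q, 2)), Rational(1, 2))
Add(Function('D')(12), Mul(Function('f')(-3), Function('Q')(-6, 11))) = Add(12, Mul(Mul(-3, Add(-10, -3)), Pow(Add(Pow(11, 2), Pow(-6, 2)), Rational(1, 2)))) = Add(12, Mul(Mul(-3, -13), Pow(Add(121, 36), Rational(1, 2)))) = Add(12, Mul(39, Pow(157, Rational(1, 2))))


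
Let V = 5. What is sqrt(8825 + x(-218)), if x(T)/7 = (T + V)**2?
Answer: 2*sqrt(81602) ≈ 571.32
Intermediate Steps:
x(T) = 7*(5 + T)**2 (x(T) = 7*(T + 5)**2 = 7*(5 + T)**2)
sqrt(8825 + x(-218)) = sqrt(8825 + 7*(5 - 218)**2) = sqrt(8825 + 7*(-213)**2) = sqrt(8825 + 7*45369) = sqrt(8825 + 317583) = sqrt(326408) = 2*sqrt(81602)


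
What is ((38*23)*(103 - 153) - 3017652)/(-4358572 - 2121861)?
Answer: 3061352/6480433 ≈ 0.47240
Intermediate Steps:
((38*23)*(103 - 153) - 3017652)/(-4358572 - 2121861) = (874*(-50) - 3017652)/(-6480433) = (-43700 - 3017652)*(-1/6480433) = -3061352*(-1/6480433) = 3061352/6480433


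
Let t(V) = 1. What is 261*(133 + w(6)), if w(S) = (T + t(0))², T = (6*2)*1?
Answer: 78822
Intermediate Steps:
T = 12 (T = 12*1 = 12)
w(S) = 169 (w(S) = (12 + 1)² = 13² = 169)
261*(133 + w(6)) = 261*(133 + 169) = 261*302 = 78822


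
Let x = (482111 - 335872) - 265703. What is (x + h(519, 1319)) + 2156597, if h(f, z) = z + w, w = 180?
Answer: 2038632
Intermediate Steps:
x = -119464 (x = 146239 - 265703 = -119464)
h(f, z) = 180 + z (h(f, z) = z + 180 = 180 + z)
(x + h(519, 1319)) + 2156597 = (-119464 + (180 + 1319)) + 2156597 = (-119464 + 1499) + 2156597 = -117965 + 2156597 = 2038632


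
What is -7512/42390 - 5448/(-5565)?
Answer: 2101516/2621115 ≈ 0.80176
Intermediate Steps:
-7512/42390 - 5448/(-5565) = -7512*1/42390 - 5448*(-1/5565) = -1252/7065 + 1816/1855 = 2101516/2621115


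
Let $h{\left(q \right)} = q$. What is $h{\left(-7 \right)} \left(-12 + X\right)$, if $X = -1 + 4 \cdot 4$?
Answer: $-21$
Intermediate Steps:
$X = 15$ ($X = -1 + 16 = 15$)
$h{\left(-7 \right)} \left(-12 + X\right) = - 7 \left(-12 + 15\right) = \left(-7\right) 3 = -21$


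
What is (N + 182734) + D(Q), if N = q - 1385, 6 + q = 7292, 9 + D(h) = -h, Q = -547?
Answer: 189173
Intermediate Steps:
D(h) = -9 - h
q = 7286 (q = -6 + 7292 = 7286)
N = 5901 (N = 7286 - 1385 = 5901)
(N + 182734) + D(Q) = (5901 + 182734) + (-9 - 1*(-547)) = 188635 + (-9 + 547) = 188635 + 538 = 189173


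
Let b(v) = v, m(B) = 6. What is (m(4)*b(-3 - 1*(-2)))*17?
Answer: -102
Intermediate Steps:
(m(4)*b(-3 - 1*(-2)))*17 = (6*(-3 - 1*(-2)))*17 = (6*(-3 + 2))*17 = (6*(-1))*17 = -6*17 = -102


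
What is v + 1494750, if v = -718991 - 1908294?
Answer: -1132535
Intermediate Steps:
v = -2627285
v + 1494750 = -2627285 + 1494750 = -1132535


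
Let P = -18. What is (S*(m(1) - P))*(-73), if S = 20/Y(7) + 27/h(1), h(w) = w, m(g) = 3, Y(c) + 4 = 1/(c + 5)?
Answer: -1577457/47 ≈ -33563.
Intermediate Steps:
Y(c) = -4 + 1/(5 + c) (Y(c) = -4 + 1/(c + 5) = -4 + 1/(5 + c))
S = 1029/47 (S = 20/(((-19 - 4*7)/(5 + 7))) + 27/1 = 20/(((-19 - 28)/12)) + 27*1 = 20/(((1/12)*(-47))) + 27 = 20/(-47/12) + 27 = 20*(-12/47) + 27 = -240/47 + 27 = 1029/47 ≈ 21.894)
(S*(m(1) - P))*(-73) = (1029*(3 - 1*(-18))/47)*(-73) = (1029*(3 + 18)/47)*(-73) = ((1029/47)*21)*(-73) = (21609/47)*(-73) = -1577457/47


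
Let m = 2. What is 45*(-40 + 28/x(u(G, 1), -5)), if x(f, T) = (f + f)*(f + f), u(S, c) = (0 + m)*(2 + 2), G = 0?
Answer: -114885/64 ≈ -1795.1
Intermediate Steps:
u(S, c) = 8 (u(S, c) = (0 + 2)*(2 + 2) = 2*4 = 8)
x(f, T) = 4*f² (x(f, T) = (2*f)*(2*f) = 4*f²)
45*(-40 + 28/x(u(G, 1), -5)) = 45*(-40 + 28/((4*8²))) = 45*(-40 + 28/((4*64))) = 45*(-40 + 28/256) = 45*(-40 + 28*(1/256)) = 45*(-40 + 7/64) = 45*(-2553/64) = -114885/64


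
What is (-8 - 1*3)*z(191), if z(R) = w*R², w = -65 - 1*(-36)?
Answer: 11637439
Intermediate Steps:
w = -29 (w = -65 + 36 = -29)
z(R) = -29*R²
(-8 - 1*3)*z(191) = (-8 - 1*3)*(-29*191²) = (-8 - 3)*(-29*36481) = -11*(-1057949) = 11637439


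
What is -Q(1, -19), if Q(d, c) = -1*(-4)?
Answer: -4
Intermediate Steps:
Q(d, c) = 4
-Q(1, -19) = -1*4 = -4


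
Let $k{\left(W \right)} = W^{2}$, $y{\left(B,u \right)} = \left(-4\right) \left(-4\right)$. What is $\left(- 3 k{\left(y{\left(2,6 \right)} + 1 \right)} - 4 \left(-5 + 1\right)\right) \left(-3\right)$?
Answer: $2553$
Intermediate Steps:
$y{\left(B,u \right)} = 16$
$\left(- 3 k{\left(y{\left(2,6 \right)} + 1 \right)} - 4 \left(-5 + 1\right)\right) \left(-3\right) = \left(- 3 \left(16 + 1\right)^{2} - 4 \left(-5 + 1\right)\right) \left(-3\right) = \left(- 3 \cdot 17^{2} - -16\right) \left(-3\right) = \left(\left(-3\right) 289 + 16\right) \left(-3\right) = \left(-867 + 16\right) \left(-3\right) = \left(-851\right) \left(-3\right) = 2553$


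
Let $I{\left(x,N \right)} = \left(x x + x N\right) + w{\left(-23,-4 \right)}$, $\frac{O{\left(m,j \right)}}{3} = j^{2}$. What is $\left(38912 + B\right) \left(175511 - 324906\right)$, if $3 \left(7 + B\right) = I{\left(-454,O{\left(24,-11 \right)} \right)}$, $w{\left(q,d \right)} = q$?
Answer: $- \frac{23605306370}{3} \approx -7.8684 \cdot 10^{9}$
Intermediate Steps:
$O{\left(m,j \right)} = 3 j^{2}$
$I{\left(x,N \right)} = -23 + x^{2} + N x$ ($I{\left(x,N \right)} = \left(x x + x N\right) - 23 = \left(x^{2} + N x\right) - 23 = -23 + x^{2} + N x$)
$B = \frac{41270}{3}$ ($B = -7 + \frac{-23 + \left(-454\right)^{2} + 3 \left(-11\right)^{2} \left(-454\right)}{3} = -7 + \frac{-23 + 206116 + 3 \cdot 121 \left(-454\right)}{3} = -7 + \frac{-23 + 206116 + 363 \left(-454\right)}{3} = -7 + \frac{-23 + 206116 - 164802}{3} = -7 + \frac{1}{3} \cdot 41291 = -7 + \frac{41291}{3} = \frac{41270}{3} \approx 13757.0$)
$\left(38912 + B\right) \left(175511 - 324906\right) = \left(38912 + \frac{41270}{3}\right) \left(175511 - 324906\right) = \frac{158006}{3} \left(-149395\right) = - \frac{23605306370}{3}$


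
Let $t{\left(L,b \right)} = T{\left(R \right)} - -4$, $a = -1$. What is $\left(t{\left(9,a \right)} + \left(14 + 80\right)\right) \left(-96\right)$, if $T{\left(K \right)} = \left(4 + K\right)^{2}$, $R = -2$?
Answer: $-9792$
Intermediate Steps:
$t{\left(L,b \right)} = 8$ ($t{\left(L,b \right)} = \left(4 - 2\right)^{2} - -4 = 2^{2} + 4 = 4 + 4 = 8$)
$\left(t{\left(9,a \right)} + \left(14 + 80\right)\right) \left(-96\right) = \left(8 + \left(14 + 80\right)\right) \left(-96\right) = \left(8 + 94\right) \left(-96\right) = 102 \left(-96\right) = -9792$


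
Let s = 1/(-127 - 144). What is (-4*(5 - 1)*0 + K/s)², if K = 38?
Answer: 106048804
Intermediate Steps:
s = -1/271 (s = 1/(-271) = -1/271 ≈ -0.0036900)
(-4*(5 - 1)*0 + K/s)² = (-4*(5 - 1)*0 + 38/(-1/271))² = (-16*0 + 38*(-271))² = (-4*0 - 10298)² = (0 - 10298)² = (-10298)² = 106048804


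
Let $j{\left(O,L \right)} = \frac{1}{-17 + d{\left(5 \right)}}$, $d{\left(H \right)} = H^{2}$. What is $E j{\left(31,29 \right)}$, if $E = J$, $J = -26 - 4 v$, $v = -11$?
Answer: $\frac{9}{4} \approx 2.25$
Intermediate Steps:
$j{\left(O,L \right)} = \frac{1}{8}$ ($j{\left(O,L \right)} = \frac{1}{-17 + 5^{2}} = \frac{1}{-17 + 25} = \frac{1}{8}$)
$J = 18$ ($J = -26 - -44 = -26 + 44 = 18$)
$E = 18$
$E j{\left(31,29 \right)} = 18 \cdot \frac{1}{8} = \frac{9}{4}$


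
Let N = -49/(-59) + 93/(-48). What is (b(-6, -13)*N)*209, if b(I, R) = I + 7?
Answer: -218405/944 ≈ -231.36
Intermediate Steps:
N = -1045/944 (N = -49*(-1/59) + 93*(-1/48) = 49/59 - 31/16 = -1045/944 ≈ -1.1070)
b(I, R) = 7 + I
(b(-6, -13)*N)*209 = ((7 - 6)*(-1045/944))*209 = (1*(-1045/944))*209 = -1045/944*209 = -218405/944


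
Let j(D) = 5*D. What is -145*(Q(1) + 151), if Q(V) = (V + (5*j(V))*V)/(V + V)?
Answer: -23780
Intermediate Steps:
Q(V) = (V + 25*V²)/(2*V) (Q(V) = (V + (5*(5*V))*V)/(V + V) = (V + (25*V)*V)/((2*V)) = (V + 25*V²)*(1/(2*V)) = (V + 25*V²)/(2*V))
-145*(Q(1) + 151) = -145*((½ + (25/2)*1) + 151) = -145*((½ + 25/2) + 151) = -145*(13 + 151) = -145*164 = -23780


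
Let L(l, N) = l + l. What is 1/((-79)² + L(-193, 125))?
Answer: 1/5855 ≈ 0.00017079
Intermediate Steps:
L(l, N) = 2*l
1/((-79)² + L(-193, 125)) = 1/((-79)² + 2*(-193)) = 1/(6241 - 386) = 1/5855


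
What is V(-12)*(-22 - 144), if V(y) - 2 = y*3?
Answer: 5644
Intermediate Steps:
V(y) = 2 + 3*y (V(y) = 2 + y*3 = 2 + 3*y)
V(-12)*(-22 - 144) = (2 + 3*(-12))*(-22 - 144) = (2 - 36)*(-166) = -34*(-166) = 5644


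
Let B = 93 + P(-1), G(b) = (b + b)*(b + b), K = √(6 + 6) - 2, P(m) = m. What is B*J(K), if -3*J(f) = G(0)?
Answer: 0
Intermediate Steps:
K = -2 + 2*√3 (K = √12 - 2 = 2*√3 - 2 = -2 + 2*√3 ≈ 1.4641)
G(b) = 4*b² (G(b) = (2*b)*(2*b) = 4*b²)
J(f) = 0 (J(f) = -4*0²/3 = -4*0/3 = -⅓*0 = 0)
B = 92 (B = 93 - 1 = 92)
B*J(K) = 92*0 = 0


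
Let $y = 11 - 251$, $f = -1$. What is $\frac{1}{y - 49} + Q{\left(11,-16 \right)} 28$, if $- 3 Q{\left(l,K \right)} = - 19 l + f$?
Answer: $\frac{566439}{289} \approx 1960.0$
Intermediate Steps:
$y = -240$ ($y = 11 - 251 = -240$)
$Q{\left(l,K \right)} = \frac{1}{3} + \frac{19 l}{3}$ ($Q{\left(l,K \right)} = - \frac{- 19 l - 1}{3} = - \frac{-1 - 19 l}{3} = \frac{1}{3} + \frac{19 l}{3}$)
$\frac{1}{y - 49} + Q{\left(11,-16 \right)} 28 = \frac{1}{-240 - 49} + \left(\frac{1}{3} + \frac{19}{3} \cdot 11\right) 28 = \frac{1}{-289} + \left(\frac{1}{3} + \frac{209}{3}\right) 28 = - \frac{1}{289} + 70 \cdot 28 = - \frac{1}{289} + 1960 = \frac{566439}{289}$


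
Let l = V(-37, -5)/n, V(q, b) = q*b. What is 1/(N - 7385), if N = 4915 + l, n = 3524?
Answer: -3524/8704095 ≈ -0.00040487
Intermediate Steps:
V(q, b) = b*q
l = 185/3524 (l = -5*(-37)/3524 = 185*(1/3524) = 185/3524 ≈ 0.052497)
N = 17320645/3524 (N = 4915 + 185/3524 = 17320645/3524 ≈ 4915.1)
1/(N - 7385) = 1/(17320645/3524 - 7385) = 1/(-8704095/3524) = -3524/8704095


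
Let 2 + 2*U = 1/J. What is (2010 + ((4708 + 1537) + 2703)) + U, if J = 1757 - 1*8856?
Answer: 155567485/14198 ≈ 10957.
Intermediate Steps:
J = -7099 (J = 1757 - 8856 = -7099)
U = -14199/14198 (U = -1 + (1/2)/(-7099) = -1 + (1/2)*(-1/7099) = -1 - 1/14198 = -14199/14198 ≈ -1.0001)
(2010 + ((4708 + 1537) + 2703)) + U = (2010 + ((4708 + 1537) + 2703)) - 14199/14198 = (2010 + (6245 + 2703)) - 14199/14198 = (2010 + 8948) - 14199/14198 = 10958 - 14199/14198 = 155567485/14198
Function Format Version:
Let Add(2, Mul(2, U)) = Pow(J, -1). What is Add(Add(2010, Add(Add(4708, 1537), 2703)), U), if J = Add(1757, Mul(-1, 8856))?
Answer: Rational(155567485, 14198) ≈ 10957.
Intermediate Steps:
J = -7099 (J = Add(1757, -8856) = -7099)
U = Rational(-14199, 14198) (U = Add(-1, Mul(Rational(1, 2), Pow(-7099, -1))) = Add(-1, Mul(Rational(1, 2), Rational(-1, 7099))) = Add(-1, Rational(-1, 14198)) = Rational(-14199, 14198) ≈ -1.0001)
Add(Add(2010, Add(Add(4708, 1537), 2703)), U) = Add(Add(2010, Add(Add(4708, 1537), 2703)), Rational(-14199, 14198)) = Add(Add(2010, Add(6245, 2703)), Rational(-14199, 14198)) = Add(Add(2010, 8948), Rational(-14199, 14198)) = Add(10958, Rational(-14199, 14198)) = Rational(155567485, 14198)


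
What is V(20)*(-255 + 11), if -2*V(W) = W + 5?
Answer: 3050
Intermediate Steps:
V(W) = -5/2 - W/2 (V(W) = -(W + 5)/2 = -(5 + W)/2 = -5/2 - W/2)
V(20)*(-255 + 11) = (-5/2 - 1/2*20)*(-255 + 11) = (-5/2 - 10)*(-244) = -25/2*(-244) = 3050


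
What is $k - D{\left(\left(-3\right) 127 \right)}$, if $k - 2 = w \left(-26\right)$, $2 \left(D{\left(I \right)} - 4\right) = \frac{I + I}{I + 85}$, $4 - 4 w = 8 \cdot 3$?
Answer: $\frac{37507}{296} \approx 126.71$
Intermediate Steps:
$w = -5$ ($w = 1 - \frac{8 \cdot 3}{4} = 1 - 6 = -5$)
$D{\left(I \right)} = 4 + \frac{I}{85 + I}$ ($D{\left(I \right)} = 4 + \frac{\left(I + I\right) \frac{1}{I + 85}}{2} = 4 + \frac{2 I \frac{1}{85 + I}}{2} = 4 + \frac{I}{85 + I}$)
$k = 132$ ($k = 2 - -130 = 2 + 130 = 132$)
$k - D{\left(\left(-3\right) 127 \right)} = 132 - \frac{5 \left(68 - 381\right)}{85 - 381} = 132 - 5 \frac{1}{-296} \left(-313\right) = 132 - 5 \left(- \frac{1}{296}\right) \left(-313\right) = 132 - \frac{1565}{296} = \frac{37507}{296}$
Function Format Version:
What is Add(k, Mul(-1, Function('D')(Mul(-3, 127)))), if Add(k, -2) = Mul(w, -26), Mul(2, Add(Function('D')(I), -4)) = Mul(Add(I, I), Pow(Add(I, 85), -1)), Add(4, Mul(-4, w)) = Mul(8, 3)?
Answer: Rational(37507, 296) ≈ 126.71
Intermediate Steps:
w = -5 (w = Add(1, Mul(Rational(-1, 4), Mul(8, 3))) = Add(1, Mul(Rational(-1, 4), 24)) = Add(1, -6) = -5)
Function('D')(I) = Add(4, Mul(I, Pow(Add(85, I), -1))) (Function('D')(I) = Add(4, Mul(Rational(1, 2), Mul(Add(I, I), Pow(Add(I, 85), -1)))) = Add(4, Mul(Rational(1, 2), Mul(Mul(2, I), Pow(Add(85, I), -1)))) = Add(4, Mul(Rational(1, 2), Mul(2, I, Pow(Add(85, I), -1)))) = Add(4, Mul(I, Pow(Add(85, I), -1))))
k = 132 (k = Add(2, Mul(-5, -26)) = Add(2, 130) = 132)
Add(k, Mul(-1, Function('D')(Mul(-3, 127)))) = Add(132, Mul(-1, Mul(5, Pow(Add(85, Mul(-3, 127)), -1), Add(68, Mul(-3, 127))))) = Add(132, Mul(-1, Mul(5, Pow(Add(85, -381), -1), Add(68, -381)))) = Add(132, Mul(-1, Mul(5, Pow(-296, -1), -313))) = Add(132, Mul(-1, Mul(5, Rational(-1, 296), -313))) = Add(132, Mul(-1, Rational(1565, 296))) = Add(132, Rational(-1565, 296)) = Rational(37507, 296)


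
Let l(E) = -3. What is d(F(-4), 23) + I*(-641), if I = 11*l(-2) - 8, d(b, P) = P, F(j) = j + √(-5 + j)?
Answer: 26304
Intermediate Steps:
I = -41 (I = 11*(-3) - 8 = -33 - 8 = -41)
d(F(-4), 23) + I*(-641) = 23 - 41*(-641) = 23 + 26281 = 26304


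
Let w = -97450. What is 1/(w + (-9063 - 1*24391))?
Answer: -1/130904 ≈ -7.6392e-6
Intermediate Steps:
1/(w + (-9063 - 1*24391)) = 1/(-97450 + (-9063 - 1*24391)) = 1/(-97450 + (-9063 - 24391)) = 1/(-97450 - 33454) = 1/(-130904) = -1/130904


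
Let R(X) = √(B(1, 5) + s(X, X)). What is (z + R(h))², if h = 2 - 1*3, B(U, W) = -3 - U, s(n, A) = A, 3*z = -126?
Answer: (42 - I*√5)² ≈ 1759.0 - 187.83*I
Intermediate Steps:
z = -42 (z = (⅓)*(-126) = -42)
h = -1 (h = 2 - 3 = -1)
R(X) = √(-4 + X) (R(X) = √((-3 - 1*1) + X) = √((-3 - 1) + X) = √(-4 + X))
(z + R(h))² = (-42 + √(-4 - 1))² = (-42 + √(-5))² = (-42 + I*√5)²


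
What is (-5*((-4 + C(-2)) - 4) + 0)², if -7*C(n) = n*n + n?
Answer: 84100/49 ≈ 1716.3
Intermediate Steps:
C(n) = -n/7 - n²/7 (C(n) = -(n*n + n)/7 = -(n² + n)/7 = -(n + n²)/7 = -n/7 - n²/7)
(-5*((-4 + C(-2)) - 4) + 0)² = (-5*((-4 - ⅐*(-2)*(1 - 2)) - 4) + 0)² = (-5*((-4 - ⅐*(-2)*(-1)) - 4) + 0)² = (-5*((-4 - 2/7) - 4) + 0)² = (-5*(-30/7 - 4) + 0)² = (-5*(-58/7) + 0)² = (290/7 + 0)² = (290/7)² = 84100/49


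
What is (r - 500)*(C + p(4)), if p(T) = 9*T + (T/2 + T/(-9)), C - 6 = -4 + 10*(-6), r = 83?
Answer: 25576/3 ≈ 8525.3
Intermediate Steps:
C = -58 (C = 6 + (-4 + 10*(-6)) = 6 + (-4 - 60) = 6 - 64 = -58)
p(T) = 169*T/18 (p(T) = 9*T + (T*(1/2) + T*(-1/9)) = 9*T + (T/2 - T/9) = 9*T + 7*T/18 = 169*T/18)
(r - 500)*(C + p(4)) = (83 - 500)*(-58 + (169/18)*4) = -417*(-58 + 338/9) = -417*(-184/9) = 25576/3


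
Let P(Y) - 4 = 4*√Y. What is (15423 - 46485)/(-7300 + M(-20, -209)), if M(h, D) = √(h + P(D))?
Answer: 31062/(7300 - √(-16 + 4*I*√209)) ≈ 4.2578 + 0.0035978*I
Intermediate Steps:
P(Y) = 4 + 4*√Y
M(h, D) = √(4 + h + 4*√D) (M(h, D) = √(h + (4 + 4*√D)) = √(4 + h + 4*√D))
(15423 - 46485)/(-7300 + M(-20, -209)) = (15423 - 46485)/(-7300 + √(4 - 20 + 4*√(-209))) = -31062/(-7300 + √(4 - 20 + 4*(I*√209))) = -31062/(-7300 + √(4 - 20 + 4*I*√209)) = -31062/(-7300 + √(-16 + 4*I*√209))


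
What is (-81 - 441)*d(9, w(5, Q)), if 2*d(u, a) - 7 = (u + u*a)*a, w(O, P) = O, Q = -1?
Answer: -72297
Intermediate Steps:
d(u, a) = 7/2 + a*(u + a*u)/2 (d(u, a) = 7/2 + ((u + u*a)*a)/2 = 7/2 + ((u + a*u)*a)/2 = 7/2 + (a*(u + a*u))/2 = 7/2 + a*(u + a*u)/2)
(-81 - 441)*d(9, w(5, Q)) = (-81 - 441)*(7/2 + (1/2)*5*9 + (1/2)*9*5**2) = -522*(7/2 + 45/2 + (1/2)*9*25) = -522*(7/2 + 45/2 + 225/2) = -522*277/2 = -72297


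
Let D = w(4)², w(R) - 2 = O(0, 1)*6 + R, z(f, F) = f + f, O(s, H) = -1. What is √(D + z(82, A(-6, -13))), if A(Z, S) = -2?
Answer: 2*√41 ≈ 12.806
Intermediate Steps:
z(f, F) = 2*f
w(R) = -4 + R (w(R) = 2 + (-1*6 + R) = 2 + (-6 + R) = -4 + R)
D = 0 (D = (-4 + 4)² = 0² = 0)
√(D + z(82, A(-6, -13))) = √(0 + 2*82) = √(0 + 164) = √164 = 2*√41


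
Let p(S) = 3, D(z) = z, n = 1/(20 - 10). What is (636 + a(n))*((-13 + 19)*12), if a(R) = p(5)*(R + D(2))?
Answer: 231228/5 ≈ 46246.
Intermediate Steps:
n = ⅒ (n = 1/10 = ⅒ ≈ 0.10000)
a(R) = 6 + 3*R (a(R) = 3*(R + 2) = 3*(2 + R) = 6 + 3*R)
(636 + a(n))*((-13 + 19)*12) = (636 + (6 + 3*(⅒)))*((-13 + 19)*12) = (636 + (6 + 3/10))*(6*12) = (636 + 63/10)*72 = (6423/10)*72 = 231228/5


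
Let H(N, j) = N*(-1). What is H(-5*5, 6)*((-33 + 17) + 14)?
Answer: -50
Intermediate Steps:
H(N, j) = -N
H(-5*5, 6)*((-33 + 17) + 14) = (-(-5)*5)*((-33 + 17) + 14) = (-1*(-25))*(-16 + 14) = 25*(-2) = -50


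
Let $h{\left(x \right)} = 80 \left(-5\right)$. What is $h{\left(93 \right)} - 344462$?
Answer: $-344862$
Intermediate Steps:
$h{\left(x \right)} = -400$
$h{\left(93 \right)} - 344462 = -400 - 344462 = -344862$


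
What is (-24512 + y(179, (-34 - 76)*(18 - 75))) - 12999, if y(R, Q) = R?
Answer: -37332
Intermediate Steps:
(-24512 + y(179, (-34 - 76)*(18 - 75))) - 12999 = (-24512 + 179) - 12999 = -24333 - 12999 = -37332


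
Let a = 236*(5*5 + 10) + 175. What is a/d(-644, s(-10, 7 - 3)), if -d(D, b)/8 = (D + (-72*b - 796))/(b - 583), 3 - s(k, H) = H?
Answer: -615755/1368 ≈ -450.11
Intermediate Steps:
s(k, H) = 3 - H
d(D, b) = -8*(-796 + D - 72*b)/(-583 + b) (d(D, b) = -8*(D + (-72*b - 796))/(b - 583) = -8*(D + (-796 - 72*b))/(-583 + b) = -8*(-796 + D - 72*b)/(-583 + b))
a = 8435 (a = 236*(25 + 10) + 175 = 236*35 + 175 = 8260 + 175 = 8435)
a/d(-644, s(-10, 7 - 3)) = 8435/((8*(796 - 1*(-644) + 72*(3 - (7 - 3)))/(-583 + (3 - (7 - 3))))) = 8435/((8*(796 + 644 + 72*(3 - 1*4))/(-583 + (3 - 1*4)))) = 8435/((8*(796 + 644 + 72*(3 - 4))/(-583 + (3 - 4)))) = 8435/((8*(796 + 644 + 72*(-1))/(-583 - 1))) = 8435/((8*(796 + 644 - 72)/(-584))) = 8435/((8*(-1/584)*1368)) = 8435/(-1368/73) = 8435*(-73/1368) = -615755/1368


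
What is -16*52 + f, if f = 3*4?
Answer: -820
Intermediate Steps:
f = 12
-16*52 + f = -16*52 + 12 = -832 + 12 = -820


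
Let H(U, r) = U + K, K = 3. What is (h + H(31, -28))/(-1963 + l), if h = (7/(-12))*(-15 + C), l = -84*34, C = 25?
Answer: -169/28914 ≈ -0.0058449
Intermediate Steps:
H(U, r) = 3 + U (H(U, r) = U + 3 = 3 + U)
l = -2856
h = -35/6 (h = (7/(-12))*(-15 + 25) = (7*(-1/12))*10 = -7/12*10 = -35/6 ≈ -5.8333)
(h + H(31, -28))/(-1963 + l) = (-35/6 + (3 + 31))/(-1963 - 2856) = (-35/6 + 34)/(-4819) = (169/6)*(-1/4819) = -169/28914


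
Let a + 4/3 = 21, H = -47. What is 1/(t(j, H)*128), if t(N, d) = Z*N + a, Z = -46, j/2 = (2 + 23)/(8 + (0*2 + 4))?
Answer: -1/22016 ≈ -4.5422e-5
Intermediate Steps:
j = 25/6 (j = 2*((2 + 23)/(8 + (0*2 + 4))) = 2*(25/(8 + (0 + 4))) = 2*(25/(8 + 4)) = 2*(25/12) = 25/6 ≈ 4.1667)
a = 59/3 (a = -4/3 + 21 = 59/3 ≈ 19.667)
t(N, d) = 59/3 - 46*N (t(N, d) = -46*N + 59/3 = 59/3 - 46*N)
1/(t(j, H)*128) = 1/((59/3 - 46*25/6)*128) = 1/((59/3 - 575/3)*128) = 1/(-172*128) = 1/(-22016) = -1/22016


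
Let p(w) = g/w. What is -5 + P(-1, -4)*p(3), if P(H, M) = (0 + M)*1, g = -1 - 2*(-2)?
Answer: -9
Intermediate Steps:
g = 3 (g = -1 + 4 = 3)
P(H, M) = M (P(H, M) = M*1 = M)
p(w) = 3/w
-5 + P(-1, -4)*p(3) = -5 - 12/3 = -5 - 4*1 = -5 - 4 = -9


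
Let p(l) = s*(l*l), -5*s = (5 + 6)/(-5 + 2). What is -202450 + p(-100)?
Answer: -585350/3 ≈ -1.9512e+5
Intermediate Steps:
s = 11/15 (s = -(5 + 6)/(5*(-5 + 2)) = -11/(5*(-3)) = -11*(-1)/(5*3) = -⅕*(-11/3) = 11/15 ≈ 0.73333)
p(l) = 11*l²/15 (p(l) = 11*(l*l)/15 = 11*l²/15)
-202450 + p(-100) = -202450 + (11/15)*(-100)² = -202450 + (11/15)*10000 = -202450 + 22000/3 = -585350/3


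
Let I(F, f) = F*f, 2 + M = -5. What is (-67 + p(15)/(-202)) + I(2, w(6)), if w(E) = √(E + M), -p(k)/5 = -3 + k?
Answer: -6737/101 + 2*I ≈ -66.703 + 2.0*I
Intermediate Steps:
p(k) = 15 - 5*k (p(k) = -5*(-3 + k) = 15 - 5*k)
M = -7 (M = -2 - 5 = -7)
w(E) = √(-7 + E) (w(E) = √(E - 7) = √(-7 + E))
(-67 + p(15)/(-202)) + I(2, w(6)) = (-67 + (15 - 5*15)/(-202)) + 2*√(-7 + 6) = (-67 + (15 - 75)*(-1/202)) + 2*√(-1) = (-67 - 60*(-1/202)) + 2*I = (-67 + 30/101) + 2*I = -6737/101 + 2*I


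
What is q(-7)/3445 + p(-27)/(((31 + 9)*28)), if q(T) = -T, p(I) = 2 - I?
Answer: 21549/771680 ≈ 0.027925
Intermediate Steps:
q(-7)/3445 + p(-27)/(((31 + 9)*28)) = -1*(-7)/3445 + (2 - 1*(-27))/(((31 + 9)*28)) = 7*(1/3445) + (2 + 27)/((40*28)) = 7/3445 + 29/1120 = 21549/771680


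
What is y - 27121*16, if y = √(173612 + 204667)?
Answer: -433936 + 3*√42031 ≈ -4.3332e+5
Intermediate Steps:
y = 3*√42031 (y = √378279 = 3*√42031 ≈ 615.04)
y - 27121*16 = 3*√42031 - 27121*16 = 3*√42031 - 433936 = -433936 + 3*√42031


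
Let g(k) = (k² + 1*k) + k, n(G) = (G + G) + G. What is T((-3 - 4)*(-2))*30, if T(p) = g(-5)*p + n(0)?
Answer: 6300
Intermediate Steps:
n(G) = 3*G (n(G) = 2*G + G = 3*G)
g(k) = k² + 2*k (g(k) = (k² + k) + k = (k + k²) + k = k² + 2*k)
T(p) = 15*p (T(p) = (-5*(2 - 5))*p + 3*0 = (-5*(-3))*p + 0 = 15*p + 0 = 15*p)
T((-3 - 4)*(-2))*30 = (15*((-3 - 4)*(-2)))*30 = (15*(-7*(-2)))*30 = (15*14)*30 = 210*30 = 6300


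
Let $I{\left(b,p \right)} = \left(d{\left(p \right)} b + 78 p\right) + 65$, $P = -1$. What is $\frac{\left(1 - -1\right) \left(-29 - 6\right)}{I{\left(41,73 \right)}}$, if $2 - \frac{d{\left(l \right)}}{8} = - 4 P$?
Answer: $- \frac{10}{729} \approx -0.013717$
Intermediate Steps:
$d{\left(l \right)} = -16$ ($d{\left(l \right)} = 16 - 8 \left(\left(-4\right) \left(-1\right)\right) = 16 - 32 = -16$)
$I{\left(b,p \right)} = 65 - 16 b + 78 p$ ($I{\left(b,p \right)} = \left(- 16 b + 78 p\right) + 65 = 65 - 16 b + 78 p$)
$\frac{\left(1 - -1\right) \left(-29 - 6\right)}{I{\left(41,73 \right)}} = \frac{\left(1 - -1\right) \left(-29 - 6\right)}{65 - 656 + 78 \cdot 73} = \frac{\left(1 + 1\right) \left(-35\right)}{65 - 656 + 5694} = \frac{2 \left(-35\right)}{5103} = \left(-70\right) \frac{1}{5103} = - \frac{10}{729}$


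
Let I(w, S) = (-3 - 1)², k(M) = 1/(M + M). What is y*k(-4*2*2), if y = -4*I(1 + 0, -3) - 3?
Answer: 67/32 ≈ 2.0938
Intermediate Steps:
k(M) = 1/(2*M)
I(w, S) = 16 (I(w, S) = (-4)² = 16)
y = -67 (y = -4*16 - 3 = -64 - 3 = -67)
y*k(-4*2*2) = -67/(2*(-4*2*2)) = -67/(2*((-8*2))) = -67/(2*(-16)) = -67*(-1)/(2*16) = -67*(-1/32) = 67/32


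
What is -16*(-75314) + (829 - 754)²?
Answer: 1210649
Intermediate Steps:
-16*(-75314) + (829 - 754)² = 1205024 + 75² = 1205024 + 5625 = 1210649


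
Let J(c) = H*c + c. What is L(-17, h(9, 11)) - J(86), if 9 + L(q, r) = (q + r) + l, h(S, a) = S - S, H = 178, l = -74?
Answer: -15494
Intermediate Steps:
h(S, a) = 0
L(q, r) = -83 + q + r (L(q, r) = -9 + ((q + r) - 74) = -9 + (-74 + q + r) = -83 + q + r)
J(c) = 179*c (J(c) = 178*c + c = 179*c)
L(-17, h(9, 11)) - J(86) = (-83 - 17 + 0) - 179*86 = -100 - 1*15394 = -100 - 15394 = -15494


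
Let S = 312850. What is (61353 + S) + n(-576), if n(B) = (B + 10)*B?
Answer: 700219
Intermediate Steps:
n(B) = B*(10 + B) (n(B) = (10 + B)*B = B*(10 + B))
(61353 + S) + n(-576) = (61353 + 312850) - 576*(10 - 576) = 374203 - 576*(-566) = 374203 + 326016 = 700219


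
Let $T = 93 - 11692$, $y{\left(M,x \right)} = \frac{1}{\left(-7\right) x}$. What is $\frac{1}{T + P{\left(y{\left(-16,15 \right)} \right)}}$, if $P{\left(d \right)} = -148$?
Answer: $- \frac{1}{11747} \approx -8.5128 \cdot 10^{-5}$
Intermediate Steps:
$y{\left(M,x \right)} = - \frac{1}{7 x}$
$T = -11599$ ($T = 93 - 11692 = -11599$)
$\frac{1}{T + P{\left(y{\left(-16,15 \right)} \right)}} = \frac{1}{-11599 - 148} = \frac{1}{-11747} = - \frac{1}{11747}$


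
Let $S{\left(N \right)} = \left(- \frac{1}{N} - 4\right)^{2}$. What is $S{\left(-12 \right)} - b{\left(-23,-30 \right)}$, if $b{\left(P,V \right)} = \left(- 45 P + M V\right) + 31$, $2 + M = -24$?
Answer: $- \frac{263615}{144} \approx -1830.7$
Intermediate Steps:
$M = -26$ ($M = -2 - 24 = -26$)
$b{\left(P,V \right)} = 31 - 45 P - 26 V$ ($b{\left(P,V \right)} = \left(- 45 P - 26 V\right) + 31 = 31 - 45 P - 26 V$)
$S{\left(N \right)} = \left(-4 - \frac{1}{N}\right)^{2}$
$S{\left(-12 \right)} - b{\left(-23,-30 \right)} = \frac{\left(1 + 4 \left(-12\right)\right)^{2}}{144} - \left(31 - -1035 - -780\right) = \frac{\left(1 - 48\right)^{2}}{144} - \left(31 + 1035 + 780\right) = \frac{\left(-47\right)^{2}}{144} - 1846 = \frac{1}{144} \cdot 2209 - 1846 = \frac{2209}{144} - 1846 = - \frac{263615}{144}$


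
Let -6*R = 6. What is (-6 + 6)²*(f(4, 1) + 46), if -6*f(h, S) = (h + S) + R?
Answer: 0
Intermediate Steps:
R = -1 (R = -⅙*6 = -1)
f(h, S) = ⅙ - S/6 - h/6 (f(h, S) = -((h + S) - 1)/6 = -((S + h) - 1)/6 = -(-1 + S + h)/6 = ⅙ - S/6 - h/6)
(-6 + 6)²*(f(4, 1) + 46) = (-6 + 6)²*((⅙ - ⅙*1 - ⅙*4) + 46) = 0²*((⅙ - ⅙ - ⅔) + 46) = 0*(-⅔ + 46) = 0*(136/3) = 0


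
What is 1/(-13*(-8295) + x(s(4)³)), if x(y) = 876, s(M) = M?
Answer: 1/108711 ≈ 9.1987e-6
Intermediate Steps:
1/(-13*(-8295) + x(s(4)³)) = 1/(-13*(-8295) + 876) = 1/(107835 + 876) = 1/108711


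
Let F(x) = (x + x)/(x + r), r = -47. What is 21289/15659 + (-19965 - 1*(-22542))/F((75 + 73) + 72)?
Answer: 6990478199/6889960 ≈ 1014.6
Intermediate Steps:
F(x) = 2*x/(-47 + x) (F(x) = (x + x)/(x - 47) = (2*x)/(-47 + x) = 2*x/(-47 + x))
21289/15659 + (-19965 - 1*(-22542))/F((75 + 73) + 72) = 21289/15659 + (-19965 - 1*(-22542))/((2*((75 + 73) + 72)/(-47 + ((75 + 73) + 72)))) = 21289*(1/15659) + (-19965 + 22542)/((2*(148 + 72)/(-47 + (148 + 72)))) = 21289/15659 + 2577/((2*220/(-47 + 220))) = 21289/15659 + 2577/((2*220/173)) = 21289/15659 + 2577/((2*220*(1/173))) = 21289/15659 + 2577/(440/173) = 21289/15659 + 2577*(173/440) = 21289/15659 + 445821/440 = 6990478199/6889960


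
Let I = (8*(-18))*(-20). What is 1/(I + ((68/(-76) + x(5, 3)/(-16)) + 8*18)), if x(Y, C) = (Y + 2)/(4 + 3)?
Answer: 304/919005 ≈ 0.00033079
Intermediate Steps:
x(Y, C) = 2/7 + Y/7 (x(Y, C) = (2 + Y)/7 = (2 + Y)*(1/7) = 2/7 + Y/7)
I = 2880 (I = -144*(-20) = 2880)
1/(I + ((68/(-76) + x(5, 3)/(-16)) + 8*18)) = 1/(2880 + ((68/(-76) + (2/7 + (1/7)*5)/(-16)) + 8*18)) = 1/(2880 + ((68*(-1/76) + (2/7 + 5/7)*(-1/16)) + 144)) = 1/(2880 + ((-17/19 + 1*(-1/16)) + 144)) = 1/(2880 + ((-17/19 - 1/16) + 144)) = 1/(2880 + (-291/304 + 144)) = 1/(2880 + 43485/304) = 1/(919005/304) = 304/919005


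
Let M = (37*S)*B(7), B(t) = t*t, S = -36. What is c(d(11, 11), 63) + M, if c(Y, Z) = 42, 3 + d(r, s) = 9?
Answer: -65226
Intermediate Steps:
d(r, s) = 6 (d(r, s) = -3 + 9 = 6)
B(t) = t²
M = -65268 (M = (37*(-36))*7² = -1332*49 = -65268)
c(d(11, 11), 63) + M = 42 - 65268 = -65226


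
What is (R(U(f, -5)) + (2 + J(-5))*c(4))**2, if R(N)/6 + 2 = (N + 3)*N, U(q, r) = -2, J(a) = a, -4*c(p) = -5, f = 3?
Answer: 12321/16 ≈ 770.06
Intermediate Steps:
c(p) = 5/4 (c(p) = -1/4*(-5) = 5/4)
R(N) = -12 + 6*N*(3 + N) (R(N) = -12 + 6*((N + 3)*N) = -12 + 6*((3 + N)*N) = -12 + 6*(N*(3 + N)) = -12 + 6*N*(3 + N))
(R(U(f, -5)) + (2 + J(-5))*c(4))**2 = ((-12 + 6*(-2)**2 + 18*(-2)) + (2 - 5)*(5/4))**2 = ((-12 + 6*4 - 36) - 3*5/4)**2 = ((-12 + 24 - 36) - 15/4)**2 = (-24 - 15/4)**2 = (-111/4)**2 = 12321/16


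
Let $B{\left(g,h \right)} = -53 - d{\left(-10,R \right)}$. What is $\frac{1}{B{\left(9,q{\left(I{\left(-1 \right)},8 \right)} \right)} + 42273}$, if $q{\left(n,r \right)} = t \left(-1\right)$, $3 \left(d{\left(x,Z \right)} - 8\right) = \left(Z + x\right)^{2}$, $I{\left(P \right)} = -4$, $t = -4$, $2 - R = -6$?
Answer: $\frac{3}{126632} \approx 2.3691 \cdot 10^{-5}$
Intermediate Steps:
$R = 8$ ($R = 2 - -6 = 2 + 6 = 8$)
$d{\left(x,Z \right)} = 8 + \frac{\left(Z + x\right)^{2}}{3}$
$q{\left(n,r \right)} = 4$ ($q{\left(n,r \right)} = \left(-4\right) \left(-1\right) = 4$)
$B{\left(g,h \right)} = - \frac{187}{3}$ ($B{\left(g,h \right)} = -53 - \left(8 + \frac{\left(8 - 10\right)^{2}}{3}\right) = -53 - \left(8 + \frac{\left(-2\right)^{2}}{3}\right) = -53 - \left(8 + \frac{1}{3} \cdot 4\right) = -53 - \left(8 + \frac{4}{3}\right) = -53 - \frac{28}{3} = - \frac{187}{3}$)
$\frac{1}{B{\left(9,q{\left(I{\left(-1 \right)},8 \right)} \right)} + 42273} = \frac{1}{- \frac{187}{3} + 42273} = \frac{1}{\frac{126632}{3}} = \frac{3}{126632}$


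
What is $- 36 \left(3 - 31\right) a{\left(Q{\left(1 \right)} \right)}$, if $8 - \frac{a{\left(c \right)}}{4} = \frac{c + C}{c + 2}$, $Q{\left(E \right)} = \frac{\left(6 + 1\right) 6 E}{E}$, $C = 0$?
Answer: $\frac{312480}{11} \approx 28407.0$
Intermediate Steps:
$Q{\left(E \right)} = 42$ ($Q{\left(E \right)} = \frac{7 \cdot 6 E}{E} = \frac{42 E}{E} = 42$)
$a{\left(c \right)} = 32 - \frac{4 c}{2 + c}$ ($a{\left(c \right)} = 32 - 4 \frac{c + 0}{c + 2} = 32 - 4 \frac{c}{2 + c} = 32 - \frac{4 c}{2 + c}$)
$- 36 \left(3 - 31\right) a{\left(Q{\left(1 \right)} \right)} = - 36 \left(3 - 31\right) \frac{4 \left(16 + 7 \cdot 42\right)}{2 + 42} = \left(-36\right) \left(-28\right) \frac{4 \left(16 + 294\right)}{44} = 1008 \cdot 4 \cdot \frac{1}{44} \cdot 310 = 1008 \cdot \frac{310}{11} = \frac{312480}{11}$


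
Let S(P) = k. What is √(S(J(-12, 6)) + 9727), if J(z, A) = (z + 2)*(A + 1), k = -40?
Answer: √9687 ≈ 98.423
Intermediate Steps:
J(z, A) = (1 + A)*(2 + z) (J(z, A) = (2 + z)*(1 + A) = (1 + A)*(2 + z))
S(P) = -40
√(S(J(-12, 6)) + 9727) = √(-40 + 9727) = √9687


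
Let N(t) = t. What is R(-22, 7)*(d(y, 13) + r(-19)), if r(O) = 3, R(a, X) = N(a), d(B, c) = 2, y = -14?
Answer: -110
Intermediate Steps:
R(a, X) = a
R(-22, 7)*(d(y, 13) + r(-19)) = -22*(2 + 3) = -22*5 = -110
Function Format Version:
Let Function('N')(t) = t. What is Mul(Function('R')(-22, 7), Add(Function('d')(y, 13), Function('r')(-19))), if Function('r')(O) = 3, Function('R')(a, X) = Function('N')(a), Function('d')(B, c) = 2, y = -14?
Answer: -110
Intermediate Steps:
Function('R')(a, X) = a
Mul(Function('R')(-22, 7), Add(Function('d')(y, 13), Function('r')(-19))) = Mul(-22, Add(2, 3)) = Mul(-22, 5) = -110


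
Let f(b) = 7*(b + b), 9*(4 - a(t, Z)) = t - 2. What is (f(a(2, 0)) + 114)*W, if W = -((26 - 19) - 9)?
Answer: 340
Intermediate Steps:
W = 2 (W = -(7 - 9) = -1*(-2) = 2)
a(t, Z) = 38/9 - t/9 (a(t, Z) = 4 - (t - 2)/9 = 4 - (-2 + t)/9 = 4 + (2/9 - t/9) = 38/9 - t/9)
f(b) = 14*b (f(b) = 7*(2*b) = 14*b)
(f(a(2, 0)) + 114)*W = (14*(38/9 - 1/9*2) + 114)*2 = (14*(38/9 - 2/9) + 114)*2 = (14*4 + 114)*2 = (56 + 114)*2 = 170*2 = 340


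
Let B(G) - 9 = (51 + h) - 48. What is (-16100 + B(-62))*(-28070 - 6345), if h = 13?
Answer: 553221125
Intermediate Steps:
B(G) = 25 (B(G) = 9 + ((51 + 13) - 48) = 9 + (64 - 48) = 9 + 16 = 25)
(-16100 + B(-62))*(-28070 - 6345) = (-16100 + 25)*(-28070 - 6345) = -16075*(-34415) = 553221125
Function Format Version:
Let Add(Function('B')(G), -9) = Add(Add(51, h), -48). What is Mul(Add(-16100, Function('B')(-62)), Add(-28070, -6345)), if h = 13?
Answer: 553221125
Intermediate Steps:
Function('B')(G) = 25 (Function('B')(G) = Add(9, Add(Add(51, 13), -48)) = Add(9, Add(64, -48)) = Add(9, 16) = 25)
Mul(Add(-16100, Function('B')(-62)), Add(-28070, -6345)) = Mul(Add(-16100, 25), Add(-28070, -6345)) = Mul(-16075, -34415) = 553221125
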